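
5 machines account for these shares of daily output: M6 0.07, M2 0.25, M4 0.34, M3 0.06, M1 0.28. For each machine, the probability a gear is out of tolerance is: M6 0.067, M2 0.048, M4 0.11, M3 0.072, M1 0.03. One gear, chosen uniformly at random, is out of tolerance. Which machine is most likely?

By Bayes' rule, posterior ∝ prior × likelihood:
  M6: 0.07 × 0.067 = 0.00469
  M2: 0.25 × 0.048 = 0.012
  M4: 0.34 × 0.11 = 0.0374
  M3: 0.06 × 0.072 = 0.00432
  M1: 0.28 × 0.03 = 0.0084
Sum = 0.06681.
Largest term belongs to M4, so M4 is most probable.

M4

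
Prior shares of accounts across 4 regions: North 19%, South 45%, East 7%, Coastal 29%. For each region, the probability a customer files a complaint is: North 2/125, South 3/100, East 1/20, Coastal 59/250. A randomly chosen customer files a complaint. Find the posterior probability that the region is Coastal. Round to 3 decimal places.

Prior × likelihood for each hypothesis:
  North: 0.19 × 0.016 = 0.00304
  South: 0.45 × 0.03 = 0.0135
  East: 0.07 × 0.05 = 0.0035
  Coastal: 0.29 × 0.236 = 0.06844
Total = 0.08848.
P(Coastal | evidence) = 0.06844 / 0.08848 ≈ 0.774.

0.774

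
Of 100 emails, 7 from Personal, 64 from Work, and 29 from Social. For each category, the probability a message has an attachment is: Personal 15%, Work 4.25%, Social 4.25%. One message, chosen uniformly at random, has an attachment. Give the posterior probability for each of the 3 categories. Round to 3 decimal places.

Personal 0.210, Work 0.544, Social 0.246

Prior × likelihood for each hypothesis:
  Personal: 0.07 × 0.15 = 0.0105
  Work: 0.64 × 0.0425 = 0.0272
  Social: 0.29 × 0.0425 = 0.012325
Normalizing constant = 0.050025.
P(Personal | attachment) = 0.0105/0.050025 ≈ 0.210
P(Work | attachment) = 0.0272/0.050025 ≈ 0.544
P(Social | attachment) = 0.012325/0.050025 ≈ 0.246
(Check: 0.210+0.544+0.246 = 1.000.)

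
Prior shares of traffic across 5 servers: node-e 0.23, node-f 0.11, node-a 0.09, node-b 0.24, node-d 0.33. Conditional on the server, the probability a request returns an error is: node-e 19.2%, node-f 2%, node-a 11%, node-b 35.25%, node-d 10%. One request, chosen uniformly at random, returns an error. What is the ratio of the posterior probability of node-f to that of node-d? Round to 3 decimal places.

Prior × likelihood for each hypothesis:
  node-e: 0.23 × 0.192 = 0.04416
  node-f: 0.11 × 0.02 = 0.0022
  node-a: 0.09 × 0.11 = 0.0099
  node-b: 0.24 × 0.3525 = 0.0846
  node-d: 0.33 × 0.1 = 0.033
Normalizing constant = 0.17386.
The ratio is 0.0022 / 0.033 (the normalizer cancels) = 0.067.

0.067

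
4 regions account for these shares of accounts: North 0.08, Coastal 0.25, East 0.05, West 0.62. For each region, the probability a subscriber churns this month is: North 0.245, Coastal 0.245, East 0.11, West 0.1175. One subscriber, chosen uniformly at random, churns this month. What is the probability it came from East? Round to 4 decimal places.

0.0345

Compute prior × likelihood for every hypothesis:
  North: 0.08 × 0.245 = 0.0196
  Coastal: 0.25 × 0.245 = 0.06125
  East: 0.05 × 0.11 = 0.0055
  West: 0.62 × 0.1175 = 0.07285
Sum = 0.1592.
P(East | evidence) = 0.0055 / 0.1592 ≈ 0.0345.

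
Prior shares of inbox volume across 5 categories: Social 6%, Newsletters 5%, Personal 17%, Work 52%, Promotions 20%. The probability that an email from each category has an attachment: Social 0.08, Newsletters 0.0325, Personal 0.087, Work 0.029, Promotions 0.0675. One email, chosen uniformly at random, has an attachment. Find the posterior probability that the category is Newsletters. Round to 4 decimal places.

0.0326

Compute prior × likelihood for every hypothesis:
  Social: 0.06 × 0.08 = 0.0048
  Newsletters: 0.05 × 0.0325 = 0.001625
  Personal: 0.17 × 0.087 = 0.01479
  Work: 0.52 × 0.029 = 0.01508
  Promotions: 0.2 × 0.0675 = 0.0135
Total = 0.049795.
P(Newsletters | evidence) = 0.001625 / 0.049795 ≈ 0.0326.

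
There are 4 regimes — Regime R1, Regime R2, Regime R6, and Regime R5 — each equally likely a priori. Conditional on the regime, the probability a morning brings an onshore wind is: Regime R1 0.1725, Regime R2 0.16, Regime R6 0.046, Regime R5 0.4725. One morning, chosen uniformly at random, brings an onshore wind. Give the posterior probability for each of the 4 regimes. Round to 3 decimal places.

Regime R1 0.203, Regime R2 0.188, Regime R6 0.054, Regime R5 0.555

With a uniform prior (1/4 each), posterior ∝ likelihood:
  Regime R1: 0.1725
  Regime R2: 0.16
  Regime R6: 0.046
  Regime R5: 0.4725
Total = 0.851.
P(Regime R1 | onshore) = 0.1725/0.851 ≈ 0.203
P(Regime R2 | onshore) = 0.16/0.851 ≈ 0.188
P(Regime R6 | onshore) = 0.046/0.851 ≈ 0.054
P(Regime R5 | onshore) = 0.4725/0.851 ≈ 0.555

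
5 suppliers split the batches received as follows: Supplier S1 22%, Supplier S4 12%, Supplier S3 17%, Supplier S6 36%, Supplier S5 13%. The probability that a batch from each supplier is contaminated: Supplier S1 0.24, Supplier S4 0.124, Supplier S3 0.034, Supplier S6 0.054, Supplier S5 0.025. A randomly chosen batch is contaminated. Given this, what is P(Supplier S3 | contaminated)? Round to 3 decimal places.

0.060

Compute prior × likelihood for every hypothesis:
  Supplier S1: 0.22 × 0.24 = 0.0528
  Supplier S4: 0.12 × 0.124 = 0.01488
  Supplier S3: 0.17 × 0.034 = 0.00578
  Supplier S6: 0.36 × 0.054 = 0.01944
  Supplier S5: 0.13 × 0.025 = 0.00325
Normalizing constant = 0.09615.
P(Supplier S3 | evidence) = 0.00578 / 0.09615 ≈ 0.060.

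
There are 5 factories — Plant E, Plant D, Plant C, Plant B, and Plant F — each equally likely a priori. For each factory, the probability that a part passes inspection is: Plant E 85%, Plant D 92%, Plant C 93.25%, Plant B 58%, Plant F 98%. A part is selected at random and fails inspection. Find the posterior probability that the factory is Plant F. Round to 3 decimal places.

Taking complements, P(nonconforming | each) = Plant E 0.15, Plant D 0.08, Plant C 0.0675, Plant B 0.42, Plant F 0.02.
With a uniform prior (1/5 each), posterior ∝ likelihood:
  Plant E: 0.15
  Plant D: 0.08
  Plant C: 0.0675
  Plant B: 0.42
  Plant F: 0.02
Sum = 0.7375.
P(Plant F | evidence) = 0.02 / 0.7375 ≈ 0.027.

0.027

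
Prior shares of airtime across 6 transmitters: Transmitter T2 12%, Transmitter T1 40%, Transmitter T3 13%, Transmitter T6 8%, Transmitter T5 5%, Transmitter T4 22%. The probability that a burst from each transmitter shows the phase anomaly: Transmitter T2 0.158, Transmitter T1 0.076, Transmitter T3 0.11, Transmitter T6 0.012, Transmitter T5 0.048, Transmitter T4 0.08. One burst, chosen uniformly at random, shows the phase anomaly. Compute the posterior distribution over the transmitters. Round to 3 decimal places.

Compute prior × likelihood for every hypothesis:
  Transmitter T2: 0.12 × 0.158 = 0.01896
  Transmitter T1: 0.4 × 0.076 = 0.0304
  Transmitter T3: 0.13 × 0.11 = 0.0143
  Transmitter T6: 0.08 × 0.012 = 0.00096
  Transmitter T5: 0.05 × 0.048 = 0.0024
  Transmitter T4: 0.22 × 0.08 = 0.0176
Normalizing constant = 0.08462.
P(Transmitter T2 | anomaly) = 0.01896/0.08462 ≈ 0.224
P(Transmitter T1 | anomaly) = 0.0304/0.08462 ≈ 0.359
P(Transmitter T3 | anomaly) = 0.0143/0.08462 ≈ 0.169
P(Transmitter T6 | anomaly) = 0.00096/0.08462 ≈ 0.011
P(Transmitter T5 | anomaly) = 0.0024/0.08462 ≈ 0.028
P(Transmitter T4 | anomaly) = 0.0176/0.08462 ≈ 0.208
(Check: 0.224+0.359+0.169+0.011+0.028+0.208 = 0.999.)

Transmitter T2 0.224, Transmitter T1 0.359, Transmitter T3 0.169, Transmitter T6 0.011, Transmitter T5 0.028, Transmitter T4 0.208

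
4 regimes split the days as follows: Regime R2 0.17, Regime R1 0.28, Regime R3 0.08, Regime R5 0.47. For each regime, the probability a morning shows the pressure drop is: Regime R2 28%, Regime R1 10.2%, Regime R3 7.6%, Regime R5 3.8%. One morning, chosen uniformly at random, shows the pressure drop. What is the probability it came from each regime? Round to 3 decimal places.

Regime R2 0.476, Regime R1 0.285, Regime R3 0.061, Regime R5 0.178

Prior × likelihood for each hypothesis:
  Regime R2: 0.17 × 0.28 = 0.0476
  Regime R1: 0.28 × 0.102 = 0.02856
  Regime R3: 0.08 × 0.076 = 0.00608
  Regime R5: 0.47 × 0.038 = 0.01786
Normalizing constant = 0.1001.
P(Regime R2 | drop) = 0.0476/0.1001 ≈ 0.476
P(Regime R1 | drop) = 0.02856/0.1001 ≈ 0.285
P(Regime R3 | drop) = 0.00608/0.1001 ≈ 0.061
P(Regime R5 | drop) = 0.01786/0.1001 ≈ 0.178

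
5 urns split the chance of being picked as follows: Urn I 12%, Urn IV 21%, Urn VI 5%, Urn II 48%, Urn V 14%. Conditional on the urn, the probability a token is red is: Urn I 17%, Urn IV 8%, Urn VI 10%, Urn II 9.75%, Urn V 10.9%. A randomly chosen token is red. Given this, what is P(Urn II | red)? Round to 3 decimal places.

Compute prior × likelihood for every hypothesis:
  Urn I: 0.12 × 0.17 = 0.0204
  Urn IV: 0.21 × 0.08 = 0.0168
  Urn VI: 0.05 × 0.1 = 0.005
  Urn II: 0.48 × 0.0975 = 0.0468
  Urn V: 0.14 × 0.109 = 0.01526
Sum = 0.10426.
P(Urn II | evidence) = 0.0468 / 0.10426 ≈ 0.449.

0.449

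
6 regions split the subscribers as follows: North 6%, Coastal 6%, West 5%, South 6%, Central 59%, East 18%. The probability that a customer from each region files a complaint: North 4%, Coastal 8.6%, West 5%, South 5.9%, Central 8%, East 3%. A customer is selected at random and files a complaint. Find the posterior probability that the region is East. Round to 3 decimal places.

0.082

Unnormalized posteriors (prior × likelihood):
  North: 0.06 × 0.04 = 0.0024
  Coastal: 0.06 × 0.086 = 0.00516
  West: 0.05 × 0.05 = 0.0025
  South: 0.06 × 0.059 = 0.00354
  Central: 0.59 × 0.08 = 0.0472
  East: 0.18 × 0.03 = 0.0054
Total = 0.0662.
P(East | evidence) = 0.0054 / 0.0662 ≈ 0.082.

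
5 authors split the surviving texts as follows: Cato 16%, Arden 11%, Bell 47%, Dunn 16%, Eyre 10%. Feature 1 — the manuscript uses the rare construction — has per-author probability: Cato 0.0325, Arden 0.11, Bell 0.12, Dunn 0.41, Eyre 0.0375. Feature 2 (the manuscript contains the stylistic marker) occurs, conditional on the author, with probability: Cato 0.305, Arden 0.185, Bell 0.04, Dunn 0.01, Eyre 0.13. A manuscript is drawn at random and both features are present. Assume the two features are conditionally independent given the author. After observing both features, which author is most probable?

Bell

Prior × likelihood for each hypothesis:
  Cato: 0.16 × 0.0325 × 0.305 = 0.001586
  Arden: 0.11 × 0.11 × 0.185 = 0.0022385
  Bell: 0.47 × 0.12 × 0.04 = 0.002256
  Dunn: 0.16 × 0.41 × 0.01 = 0.000656
  Eyre: 0.1 × 0.0375 × 0.13 = 0.0004875
Normalizing constant = 0.007224.
Largest term belongs to Bell, so Bell is most probable.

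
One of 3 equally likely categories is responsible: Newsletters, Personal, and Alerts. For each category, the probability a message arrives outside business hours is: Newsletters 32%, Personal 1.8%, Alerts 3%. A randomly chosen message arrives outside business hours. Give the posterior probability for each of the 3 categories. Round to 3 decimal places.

Newsletters 0.870, Personal 0.049, Alerts 0.082

With a uniform prior (1/3 each), posterior ∝ likelihood:
  Newsletters: 0.32
  Personal: 0.018
  Alerts: 0.03
Normalizing constant = 0.368.
P(Newsletters | off-hours) = 0.32/0.368 ≈ 0.870
P(Personal | off-hours) = 0.018/0.368 ≈ 0.049
P(Alerts | off-hours) = 0.03/0.368 ≈ 0.082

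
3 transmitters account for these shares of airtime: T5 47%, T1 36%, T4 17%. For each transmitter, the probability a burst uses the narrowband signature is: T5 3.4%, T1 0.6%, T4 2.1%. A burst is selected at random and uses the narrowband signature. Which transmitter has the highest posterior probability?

T5

Compute prior × likelihood for every hypothesis:
  T5: 0.47 × 0.034 = 0.01598
  T1: 0.36 × 0.006 = 0.00216
  T4: 0.17 × 0.021 = 0.00357
Total = 0.02171.
Largest term belongs to T5, so T5 is most probable.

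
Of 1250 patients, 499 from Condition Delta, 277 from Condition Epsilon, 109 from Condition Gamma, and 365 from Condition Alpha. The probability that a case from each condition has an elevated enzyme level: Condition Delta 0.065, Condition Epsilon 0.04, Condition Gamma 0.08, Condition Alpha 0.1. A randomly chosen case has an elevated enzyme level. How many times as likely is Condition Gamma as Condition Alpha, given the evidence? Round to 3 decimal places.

0.239

By Bayes' rule, posterior ∝ prior × likelihood:
  Condition Delta: 0.3992 × 0.065 = 0.025948
  Condition Epsilon: 0.2216 × 0.04 = 0.008864
  Condition Gamma: 0.0872 × 0.08 = 0.006976
  Condition Alpha: 0.292 × 0.1 = 0.0292
Total = 0.070988.
The ratio is 0.006976 / 0.0292 (the normalizer cancels) = 0.239.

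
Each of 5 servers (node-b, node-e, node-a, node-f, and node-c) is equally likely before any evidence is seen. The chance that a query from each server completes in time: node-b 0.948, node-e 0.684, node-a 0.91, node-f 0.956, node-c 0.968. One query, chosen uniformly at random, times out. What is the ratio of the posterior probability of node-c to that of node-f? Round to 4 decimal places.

0.7273

Taking complements, P(timeout | each) = node-b 0.052, node-e 0.316, node-a 0.09, node-f 0.044, node-c 0.032.
With a uniform prior (1/5 each), posterior ∝ likelihood:
  node-b: 0.052
  node-e: 0.316
  node-a: 0.09
  node-f: 0.044
  node-c: 0.032
Normalizing constant = 0.534.
The ratio is 0.032 / 0.044 (the normalizer cancels) = 0.7273.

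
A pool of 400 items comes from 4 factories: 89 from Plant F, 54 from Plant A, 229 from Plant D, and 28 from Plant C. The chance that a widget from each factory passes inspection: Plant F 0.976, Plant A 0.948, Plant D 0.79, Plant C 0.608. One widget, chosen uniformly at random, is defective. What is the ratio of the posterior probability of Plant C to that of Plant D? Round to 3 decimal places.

0.228

Taking complements, P(defective | each) = Plant F 0.024, Plant A 0.052, Plant D 0.21, Plant C 0.392.
Unnormalized posteriors (prior × likelihood):
  Plant F: 0.2225 × 0.024 = 0.00534
  Plant A: 0.135 × 0.052 = 0.00702
  Plant D: 0.5725 × 0.21 = 0.120225
  Plant C: 0.07 × 0.392 = 0.02744
Sum = 0.160025.
The ratio is 0.02744 / 0.120225 (the normalizer cancels) = 0.228.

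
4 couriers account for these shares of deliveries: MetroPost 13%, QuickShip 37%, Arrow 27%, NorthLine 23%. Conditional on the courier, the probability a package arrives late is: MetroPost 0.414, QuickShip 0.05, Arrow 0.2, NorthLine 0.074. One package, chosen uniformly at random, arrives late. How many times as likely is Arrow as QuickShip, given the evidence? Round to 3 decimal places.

Prior × likelihood for each hypothesis:
  MetroPost: 0.13 × 0.414 = 0.05382
  QuickShip: 0.37 × 0.05 = 0.0185
  Arrow: 0.27 × 0.2 = 0.054
  NorthLine: 0.23 × 0.074 = 0.01702
Normalizing constant = 0.14334.
The ratio is 0.054 / 0.0185 (the normalizer cancels) = 2.919.

2.919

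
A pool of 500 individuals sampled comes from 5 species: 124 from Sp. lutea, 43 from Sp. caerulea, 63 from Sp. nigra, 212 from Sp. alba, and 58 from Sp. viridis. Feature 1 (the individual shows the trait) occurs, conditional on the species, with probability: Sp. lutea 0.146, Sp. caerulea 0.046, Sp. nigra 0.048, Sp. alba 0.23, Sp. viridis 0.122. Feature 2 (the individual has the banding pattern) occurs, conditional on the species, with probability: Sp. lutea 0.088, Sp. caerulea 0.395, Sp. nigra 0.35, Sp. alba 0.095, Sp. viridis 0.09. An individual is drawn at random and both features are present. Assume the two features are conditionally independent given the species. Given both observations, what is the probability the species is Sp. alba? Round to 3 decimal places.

Unnormalized posteriors (prior × likelihood):
  Sp. lutea: 0.248 × 0.146 × 0.088 = 0.003186304
  Sp. caerulea: 0.086 × 0.046 × 0.395 = 0.00156262
  Sp. nigra: 0.126 × 0.048 × 0.35 = 0.0021168
  Sp. alba: 0.424 × 0.23 × 0.095 = 0.0092644
  Sp. viridis: 0.116 × 0.122 × 0.09 = 0.00127368
Total = 0.017403804.
P(Sp. alba | evidence) = 0.0092644 / 0.017403804 ≈ 0.532.

0.532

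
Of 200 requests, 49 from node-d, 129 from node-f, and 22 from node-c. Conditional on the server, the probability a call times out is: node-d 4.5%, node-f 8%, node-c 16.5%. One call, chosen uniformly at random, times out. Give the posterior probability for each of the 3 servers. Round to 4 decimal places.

Prior × likelihood for each hypothesis:
  node-d: 0.245 × 0.045 = 0.011025
  node-f: 0.645 × 0.08 = 0.0516
  node-c: 0.11 × 0.165 = 0.01815
Normalizing constant = 0.080775.
P(node-d | timeout) = 0.011025/0.080775 ≈ 0.1365
P(node-f | timeout) = 0.0516/0.080775 ≈ 0.6388
P(node-c | timeout) = 0.01815/0.080775 ≈ 0.2247

node-d 0.1365, node-f 0.6388, node-c 0.2247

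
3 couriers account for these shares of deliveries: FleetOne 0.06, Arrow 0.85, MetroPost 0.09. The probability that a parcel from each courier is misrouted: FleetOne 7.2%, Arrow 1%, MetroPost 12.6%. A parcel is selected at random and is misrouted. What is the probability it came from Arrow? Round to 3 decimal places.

0.352

By Bayes' rule, posterior ∝ prior × likelihood:
  FleetOne: 0.06 × 0.072 = 0.00432
  Arrow: 0.85 × 0.01 = 0.0085
  MetroPost: 0.09 × 0.126 = 0.01134
Total = 0.02416.
P(Arrow | evidence) = 0.0085 / 0.02416 ≈ 0.352.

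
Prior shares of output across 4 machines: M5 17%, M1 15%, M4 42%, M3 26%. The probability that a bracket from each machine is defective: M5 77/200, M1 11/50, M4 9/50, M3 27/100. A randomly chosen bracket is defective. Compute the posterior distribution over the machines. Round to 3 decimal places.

By Bayes' rule, posterior ∝ prior × likelihood:
  M5: 0.17 × 0.385 = 0.06545
  M1: 0.15 × 0.22 = 0.033
  M4: 0.42 × 0.18 = 0.0756
  M3: 0.26 × 0.27 = 0.0702
Sum = 0.24425.
P(M5 | defective) = 0.06545/0.24425 ≈ 0.268
P(M1 | defective) = 0.033/0.24425 ≈ 0.135
P(M4 | defective) = 0.0756/0.24425 ≈ 0.310
P(M3 | defective) = 0.0702/0.24425 ≈ 0.287
(Check: 0.268+0.135+0.310+0.287 = 1.000.)

M5 0.268, M1 0.135, M4 0.310, M3 0.287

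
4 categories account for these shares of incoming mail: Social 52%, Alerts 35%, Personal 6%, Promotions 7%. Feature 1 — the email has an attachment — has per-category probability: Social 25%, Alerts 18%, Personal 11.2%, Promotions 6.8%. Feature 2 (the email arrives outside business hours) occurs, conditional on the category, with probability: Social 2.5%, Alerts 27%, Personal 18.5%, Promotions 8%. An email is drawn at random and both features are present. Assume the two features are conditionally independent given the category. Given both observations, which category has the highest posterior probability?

Alerts

Prior × likelihood for each hypothesis:
  Social: 0.52 × 0.25 × 0.025 = 0.00325
  Alerts: 0.35 × 0.18 × 0.27 = 0.01701
  Personal: 0.06 × 0.112 × 0.185 = 0.0012432
  Promotions: 0.07 × 0.068 × 0.08 = 0.0003808
Normalizing constant = 0.021884.
Largest term belongs to Alerts, so Alerts is most probable.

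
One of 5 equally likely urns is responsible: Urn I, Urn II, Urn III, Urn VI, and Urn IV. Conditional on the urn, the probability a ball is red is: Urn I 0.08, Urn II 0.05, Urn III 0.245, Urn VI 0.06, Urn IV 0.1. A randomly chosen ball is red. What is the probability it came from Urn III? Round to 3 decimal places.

With a uniform prior (1/5 each), posterior ∝ likelihood:
  Urn I: 0.08
  Urn II: 0.05
  Urn III: 0.245
  Urn VI: 0.06
  Urn IV: 0.1
Total = 0.535.
P(Urn III | evidence) = 0.245 / 0.535 ≈ 0.458.

0.458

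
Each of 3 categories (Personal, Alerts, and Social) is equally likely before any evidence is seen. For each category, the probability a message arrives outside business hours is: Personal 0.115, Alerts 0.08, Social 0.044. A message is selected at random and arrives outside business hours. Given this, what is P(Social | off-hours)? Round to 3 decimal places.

0.184

Since the prior is uniform, the posterior is proportional to the likelihood:
  Personal: 0.115
  Alerts: 0.08
  Social: 0.044
Normalizing constant = 0.239.
P(Social | evidence) = 0.044 / 0.239 ≈ 0.184.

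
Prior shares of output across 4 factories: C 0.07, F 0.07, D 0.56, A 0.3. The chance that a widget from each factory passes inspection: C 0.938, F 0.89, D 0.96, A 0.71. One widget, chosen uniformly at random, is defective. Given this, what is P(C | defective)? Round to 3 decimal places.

Taking complements, P(defective | each) = C 0.062, F 0.11, D 0.04, A 0.29.
Compute prior × likelihood for every hypothesis:
  C: 0.07 × 0.062 = 0.00434
  F: 0.07 × 0.11 = 0.0077
  D: 0.56 × 0.04 = 0.0224
  A: 0.3 × 0.29 = 0.087
Total = 0.12144.
P(C | evidence) = 0.00434 / 0.12144 ≈ 0.036.

0.036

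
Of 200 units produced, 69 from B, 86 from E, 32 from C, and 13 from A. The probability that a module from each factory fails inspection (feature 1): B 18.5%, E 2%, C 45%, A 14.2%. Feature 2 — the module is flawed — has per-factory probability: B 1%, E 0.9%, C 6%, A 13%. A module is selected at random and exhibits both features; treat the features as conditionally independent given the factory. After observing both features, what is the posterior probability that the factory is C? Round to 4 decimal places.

Prior × likelihood for each hypothesis:
  B: 0.345 × 0.185 × 0.01 = 0.00063825
  E: 0.43 × 0.02 × 0.009 = 0.0000774
  C: 0.16 × 0.45 × 0.06 = 0.00432
  A: 0.065 × 0.142 × 0.13 = 0.0011999
Normalizing constant = 0.00623555.
P(C | evidence) = 0.00432 / 0.00623555 ≈ 0.6928.

0.6928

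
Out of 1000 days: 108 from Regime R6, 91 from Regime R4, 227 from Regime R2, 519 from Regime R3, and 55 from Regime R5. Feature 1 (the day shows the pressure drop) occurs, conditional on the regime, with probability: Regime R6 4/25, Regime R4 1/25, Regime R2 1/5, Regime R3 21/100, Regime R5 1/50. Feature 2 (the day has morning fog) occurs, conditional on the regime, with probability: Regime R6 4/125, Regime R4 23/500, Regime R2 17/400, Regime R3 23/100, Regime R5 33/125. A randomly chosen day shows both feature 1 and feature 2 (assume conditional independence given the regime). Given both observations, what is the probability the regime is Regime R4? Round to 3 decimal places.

Unnormalized posteriors (prior × likelihood):
  Regime R6: 0.108 × 0.16 × 0.032 = 0.00055296
  Regime R4: 0.091 × 0.04 × 0.046 = 0.00016744
  Regime R2: 0.227 × 0.2 × 0.0425 = 0.0019295
  Regime R3: 0.519 × 0.21 × 0.23 = 0.0250677
  Regime R5: 0.055 × 0.02 × 0.264 = 0.0002904
Total = 0.028008.
P(Regime R4 | evidence) = 0.00016744 / 0.028008 ≈ 0.006.

0.006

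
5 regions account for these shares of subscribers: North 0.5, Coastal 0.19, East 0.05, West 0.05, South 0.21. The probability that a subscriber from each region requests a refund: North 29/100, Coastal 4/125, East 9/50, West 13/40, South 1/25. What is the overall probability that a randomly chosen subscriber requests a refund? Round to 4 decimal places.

Compute prior × likelihood for every hypothesis:
  North: 0.5 × 0.29 = 0.145
  Coastal: 0.19 × 0.032 = 0.00608
  East: 0.05 × 0.18 = 0.009
  West: 0.05 × 0.325 = 0.01625
  South: 0.21 × 0.04 = 0.0084
P(refund) = 0.145 + 0.00608 + 0.009 + 0.01625 + 0.0084 = 0.18473 → 0.1847.

0.1847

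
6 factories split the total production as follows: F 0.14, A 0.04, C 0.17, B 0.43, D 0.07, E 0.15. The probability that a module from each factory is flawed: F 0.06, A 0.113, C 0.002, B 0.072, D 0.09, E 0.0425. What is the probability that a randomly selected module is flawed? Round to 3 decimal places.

By Bayes' rule, posterior ∝ prior × likelihood:
  F: 0.14 × 0.06 = 0.0084
  A: 0.04 × 0.113 = 0.00452
  C: 0.17 × 0.002 = 0.00034
  B: 0.43 × 0.072 = 0.03096
  D: 0.07 × 0.09 = 0.0063
  E: 0.15 × 0.0425 = 0.006375
P(flawed) = 0.0084 + 0.00452 + 0.00034 + 0.03096 + 0.0063 + 0.006375 = 0.056895 → 0.057.

0.057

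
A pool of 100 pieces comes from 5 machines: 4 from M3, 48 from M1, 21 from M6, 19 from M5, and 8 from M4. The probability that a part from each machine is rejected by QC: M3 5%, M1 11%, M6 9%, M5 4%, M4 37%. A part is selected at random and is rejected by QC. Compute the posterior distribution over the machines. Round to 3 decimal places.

Prior × likelihood for each hypothesis:
  M3: 0.04 × 0.05 = 0.002
  M1: 0.48 × 0.11 = 0.0528
  M6: 0.21 × 0.09 = 0.0189
  M5: 0.19 × 0.04 = 0.0076
  M4: 0.08 × 0.37 = 0.0296
Normalizing constant = 0.1109.
P(M3 | rejected) = 0.002/0.1109 ≈ 0.018
P(M1 | rejected) = 0.0528/0.1109 ≈ 0.476
P(M6 | rejected) = 0.0189/0.1109 ≈ 0.170
P(M5 | rejected) = 0.0076/0.1109 ≈ 0.069
P(M4 | rejected) = 0.0296/0.1109 ≈ 0.267

M3 0.018, M1 0.476, M6 0.170, M5 0.069, M4 0.267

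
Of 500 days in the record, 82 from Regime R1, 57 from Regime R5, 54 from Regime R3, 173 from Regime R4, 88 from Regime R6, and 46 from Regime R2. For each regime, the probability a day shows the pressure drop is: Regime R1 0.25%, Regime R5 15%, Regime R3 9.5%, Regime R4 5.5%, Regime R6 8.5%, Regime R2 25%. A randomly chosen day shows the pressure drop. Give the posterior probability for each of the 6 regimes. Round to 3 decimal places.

Regime R1 0.005, Regime R5 0.202, Regime R3 0.121, Regime R4 0.225, Regime R6 0.176, Regime R2 0.271

Compute prior × likelihood for every hypothesis:
  Regime R1: 0.164 × 0.0025 = 0.00041
  Regime R5: 0.114 × 0.15 = 0.0171
  Regime R3: 0.108 × 0.095 = 0.01026
  Regime R4: 0.346 × 0.055 = 0.01903
  Regime R6: 0.176 × 0.085 = 0.01496
  Regime R2: 0.092 × 0.25 = 0.023
Normalizing constant = 0.08476.
P(Regime R1 | drop) = 0.00041/0.08476 ≈ 0.005
P(Regime R5 | drop) = 0.0171/0.08476 ≈ 0.202
P(Regime R3 | drop) = 0.01026/0.08476 ≈ 0.121
P(Regime R4 | drop) = 0.01903/0.08476 ≈ 0.225
P(Regime R6 | drop) = 0.01496/0.08476 ≈ 0.176
P(Regime R2 | drop) = 0.023/0.08476 ≈ 0.271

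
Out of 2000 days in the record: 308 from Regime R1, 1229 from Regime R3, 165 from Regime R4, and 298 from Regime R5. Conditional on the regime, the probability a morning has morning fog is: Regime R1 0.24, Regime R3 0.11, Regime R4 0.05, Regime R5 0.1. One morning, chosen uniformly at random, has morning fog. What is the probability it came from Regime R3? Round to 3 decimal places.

0.547

Compute prior × likelihood for every hypothesis:
  Regime R1: 0.154 × 0.24 = 0.03696
  Regime R3: 0.6145 × 0.11 = 0.067595
  Regime R4: 0.0825 × 0.05 = 0.004125
  Regime R5: 0.149 × 0.1 = 0.0149
Sum = 0.12358.
P(Regime R3 | evidence) = 0.067595 / 0.12358 ≈ 0.547.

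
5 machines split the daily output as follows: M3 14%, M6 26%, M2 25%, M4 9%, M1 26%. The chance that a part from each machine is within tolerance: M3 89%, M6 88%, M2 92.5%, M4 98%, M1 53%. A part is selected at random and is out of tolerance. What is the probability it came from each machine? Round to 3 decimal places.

M3 0.081, M6 0.165, M2 0.099, M4 0.010, M1 0.645

Taking complements, P(oversize | each) = M3 0.11, M6 0.12, M2 0.075, M4 0.02, M1 0.47.
Prior × likelihood for each hypothesis:
  M3: 0.14 × 0.11 = 0.0154
  M6: 0.26 × 0.12 = 0.0312
  M2: 0.25 × 0.075 = 0.01875
  M4: 0.09 × 0.02 = 0.0018
  M1: 0.26 × 0.47 = 0.1222
Normalizing constant = 0.18935.
P(M3 | oversize) = 0.0154/0.18935 ≈ 0.081
P(M6 | oversize) = 0.0312/0.18935 ≈ 0.165
P(M2 | oversize) = 0.01875/0.18935 ≈ 0.099
P(M4 | oversize) = 0.0018/0.18935 ≈ 0.010
P(M1 | oversize) = 0.1222/0.18935 ≈ 0.645
(Check: 0.081+0.165+0.099+0.010+0.645 = 1.000.)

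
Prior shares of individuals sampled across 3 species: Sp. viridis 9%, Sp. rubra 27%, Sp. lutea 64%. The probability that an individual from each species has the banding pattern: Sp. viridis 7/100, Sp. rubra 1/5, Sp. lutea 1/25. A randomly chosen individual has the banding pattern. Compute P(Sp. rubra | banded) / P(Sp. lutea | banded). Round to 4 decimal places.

2.1094

Compute prior × likelihood for every hypothesis:
  Sp. viridis: 0.09 × 0.07 = 0.0063
  Sp. rubra: 0.27 × 0.2 = 0.054
  Sp. lutea: 0.64 × 0.04 = 0.0256
Total = 0.0859.
The ratio is 0.054 / 0.0256 (the normalizer cancels) = 2.1094.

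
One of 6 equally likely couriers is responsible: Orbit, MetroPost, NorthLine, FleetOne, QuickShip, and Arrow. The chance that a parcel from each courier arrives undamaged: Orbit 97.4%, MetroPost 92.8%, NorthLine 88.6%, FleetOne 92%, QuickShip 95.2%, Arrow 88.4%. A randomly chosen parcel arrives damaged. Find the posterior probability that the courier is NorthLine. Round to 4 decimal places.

0.2500

Taking complements, P(damaged | each) = Orbit 0.026, MetroPost 0.072, NorthLine 0.114, FleetOne 0.08, QuickShip 0.048, Arrow 0.116.
With a uniform prior (1/6 each), posterior ∝ likelihood:
  Orbit: 0.026
  MetroPost: 0.072
  NorthLine: 0.114
  FleetOne: 0.08
  QuickShip: 0.048
  Arrow: 0.116
Sum = 0.456.
P(NorthLine | evidence) = 0.114 / 0.456 ≈ 0.2500.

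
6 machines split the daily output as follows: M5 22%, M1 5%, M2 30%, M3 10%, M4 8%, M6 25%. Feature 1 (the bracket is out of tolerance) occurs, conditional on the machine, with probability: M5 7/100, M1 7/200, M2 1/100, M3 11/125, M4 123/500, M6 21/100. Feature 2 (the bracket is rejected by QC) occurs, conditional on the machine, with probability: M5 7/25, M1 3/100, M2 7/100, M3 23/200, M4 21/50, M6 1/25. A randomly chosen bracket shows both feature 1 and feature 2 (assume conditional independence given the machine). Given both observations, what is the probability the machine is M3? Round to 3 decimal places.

Prior × likelihood for each hypothesis:
  M5: 0.22 × 0.07 × 0.28 = 0.004312
  M1: 0.05 × 0.035 × 0.03 = 0.0000525
  M2: 0.3 × 0.01 × 0.07 = 0.00021
  M3: 0.1 × 0.088 × 0.115 = 0.001012
  M4: 0.08 × 0.246 × 0.42 = 0.0082656
  M6: 0.25 × 0.21 × 0.04 = 0.0021
Sum = 0.0159521.
P(M3 | evidence) = 0.001012 / 0.0159521 ≈ 0.063.

0.063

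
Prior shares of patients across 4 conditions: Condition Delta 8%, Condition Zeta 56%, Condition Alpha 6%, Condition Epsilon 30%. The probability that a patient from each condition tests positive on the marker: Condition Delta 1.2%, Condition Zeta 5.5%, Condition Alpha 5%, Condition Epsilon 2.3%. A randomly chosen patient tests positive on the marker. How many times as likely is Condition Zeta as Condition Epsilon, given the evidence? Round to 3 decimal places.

Prior × likelihood for each hypothesis:
  Condition Delta: 0.08 × 0.012 = 0.00096
  Condition Zeta: 0.56 × 0.055 = 0.0308
  Condition Alpha: 0.06 × 0.05 = 0.003
  Condition Epsilon: 0.3 × 0.023 = 0.0069
Normalizing constant = 0.04166.
The ratio is 0.0308 / 0.0069 (the normalizer cancels) = 4.464.

4.464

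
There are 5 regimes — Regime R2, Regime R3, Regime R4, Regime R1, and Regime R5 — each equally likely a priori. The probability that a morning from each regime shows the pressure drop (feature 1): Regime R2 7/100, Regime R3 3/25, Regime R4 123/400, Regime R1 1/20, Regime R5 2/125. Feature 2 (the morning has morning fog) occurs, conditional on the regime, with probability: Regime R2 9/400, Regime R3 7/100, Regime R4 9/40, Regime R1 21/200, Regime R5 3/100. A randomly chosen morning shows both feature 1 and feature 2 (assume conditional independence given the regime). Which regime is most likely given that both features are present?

Regime R4

Since the prior is uniform, the posterior is proportional to the likelihood:
  Regime R2: 0.07 × 0.0225 = 0.001575
  Regime R3: 0.12 × 0.07 = 0.0084
  Regime R4: 0.3075 × 0.225 = 0.0691875
  Regime R1: 0.05 × 0.105 = 0.00525
  Regime R5: 0.016 × 0.03 = 0.00048
Normalizing constant = 0.0848925.
Largest term belongs to Regime R4, so Regime R4 is most probable.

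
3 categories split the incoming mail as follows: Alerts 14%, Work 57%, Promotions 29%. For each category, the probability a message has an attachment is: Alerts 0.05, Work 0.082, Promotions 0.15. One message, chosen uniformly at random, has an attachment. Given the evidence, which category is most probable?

Work

Compute prior × likelihood for every hypothesis:
  Alerts: 0.14 × 0.05 = 0.007
  Work: 0.57 × 0.082 = 0.04674
  Promotions: 0.29 × 0.15 = 0.0435
Total = 0.09724.
Largest term belongs to Work, so Work is most probable.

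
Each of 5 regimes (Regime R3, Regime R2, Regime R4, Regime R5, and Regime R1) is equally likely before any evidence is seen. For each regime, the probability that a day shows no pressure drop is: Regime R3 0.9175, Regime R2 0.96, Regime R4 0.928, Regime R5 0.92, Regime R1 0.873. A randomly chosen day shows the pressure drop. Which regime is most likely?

Taking complements, P(drop | each) = Regime R3 0.0825, Regime R2 0.04, Regime R4 0.072, Regime R5 0.08, Regime R1 0.127.
Since the prior is uniform, the posterior is proportional to the likelihood:
  Regime R3: 0.0825
  Regime R2: 0.04
  Regime R4: 0.072
  Regime R5: 0.08
  Regime R1: 0.127
Normalizing constant = 0.4015.
Largest term belongs to Regime R1, so Regime R1 is most probable.

Regime R1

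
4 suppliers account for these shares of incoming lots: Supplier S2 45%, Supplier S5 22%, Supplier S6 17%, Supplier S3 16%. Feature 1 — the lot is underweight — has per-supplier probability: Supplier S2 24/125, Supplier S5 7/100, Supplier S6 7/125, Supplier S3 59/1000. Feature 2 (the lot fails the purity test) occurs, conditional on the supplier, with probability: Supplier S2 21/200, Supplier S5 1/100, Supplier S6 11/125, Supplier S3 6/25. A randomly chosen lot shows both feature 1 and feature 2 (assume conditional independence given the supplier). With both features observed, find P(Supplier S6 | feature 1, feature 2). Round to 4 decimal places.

0.0679

Prior × likelihood for each hypothesis:
  Supplier S2: 0.45 × 0.192 × 0.105 = 0.009072
  Supplier S5: 0.22 × 0.07 × 0.01 = 0.000154
  Supplier S6: 0.17 × 0.056 × 0.088 = 0.00083776
  Supplier S3: 0.16 × 0.059 × 0.24 = 0.0022656
Sum = 0.01232936.
P(Supplier S6 | evidence) = 0.00083776 / 0.01232936 ≈ 0.0679.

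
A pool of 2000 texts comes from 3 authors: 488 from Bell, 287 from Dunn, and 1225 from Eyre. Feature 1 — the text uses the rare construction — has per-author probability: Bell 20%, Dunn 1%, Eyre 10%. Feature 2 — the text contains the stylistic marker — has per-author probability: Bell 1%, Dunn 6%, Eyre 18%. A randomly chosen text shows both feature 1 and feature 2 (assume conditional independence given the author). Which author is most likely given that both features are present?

Compute prior × likelihood for every hypothesis:
  Bell: 0.244 × 0.2 × 0.01 = 0.000488
  Dunn: 0.1435 × 0.01 × 0.06 = 0.0000861
  Eyre: 0.6125 × 0.1 × 0.18 = 0.011025
Sum = 0.0115991.
Largest term belongs to Eyre, so Eyre is most probable.

Eyre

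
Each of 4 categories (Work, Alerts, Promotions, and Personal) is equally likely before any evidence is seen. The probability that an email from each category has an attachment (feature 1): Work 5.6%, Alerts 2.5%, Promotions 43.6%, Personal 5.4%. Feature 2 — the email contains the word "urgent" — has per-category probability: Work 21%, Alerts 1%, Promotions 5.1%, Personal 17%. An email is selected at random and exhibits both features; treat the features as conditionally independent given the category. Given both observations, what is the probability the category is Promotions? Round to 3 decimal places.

Since the prior is uniform, the posterior is proportional to the likelihood:
  Work: 0.056 × 0.21 = 0.01176
  Alerts: 0.025 × 0.01 = 0.00025
  Promotions: 0.436 × 0.051 = 0.022236
  Personal: 0.054 × 0.17 = 0.00918
Total = 0.043426.
P(Promotions | evidence) = 0.022236 / 0.043426 ≈ 0.512.

0.512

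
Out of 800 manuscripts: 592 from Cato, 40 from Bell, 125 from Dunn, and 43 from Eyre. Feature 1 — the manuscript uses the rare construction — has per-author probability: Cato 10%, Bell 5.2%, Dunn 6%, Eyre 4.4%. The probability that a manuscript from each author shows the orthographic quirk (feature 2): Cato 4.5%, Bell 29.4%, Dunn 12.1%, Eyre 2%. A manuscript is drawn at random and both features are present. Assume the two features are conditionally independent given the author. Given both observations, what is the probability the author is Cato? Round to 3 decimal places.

Unnormalized posteriors (prior × likelihood):
  Cato: 0.74 × 0.1 × 0.045 = 0.00333
  Bell: 0.05 × 0.052 × 0.294 = 0.0007644
  Dunn: 0.15625 × 0.06 × 0.121 = 0.001134375
  Eyre: 0.05375 × 0.044 × 0.02 = 0.0000473
Total = 0.005276075.
P(Cato | evidence) = 0.00333 / 0.005276075 ≈ 0.631.

0.631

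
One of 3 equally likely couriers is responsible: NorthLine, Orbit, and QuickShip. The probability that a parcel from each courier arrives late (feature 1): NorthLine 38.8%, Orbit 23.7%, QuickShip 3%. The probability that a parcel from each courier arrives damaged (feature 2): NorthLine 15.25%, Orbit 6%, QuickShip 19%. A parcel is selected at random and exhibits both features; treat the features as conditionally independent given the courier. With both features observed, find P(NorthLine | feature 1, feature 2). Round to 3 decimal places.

0.748

With a uniform prior (1/3 each), posterior ∝ likelihood:
  NorthLine: 0.388 × 0.1525 = 0.05917
  Orbit: 0.237 × 0.06 = 0.01422
  QuickShip: 0.03 × 0.19 = 0.0057
Normalizing constant = 0.07909.
P(NorthLine | evidence) = 0.05917 / 0.07909 ≈ 0.748.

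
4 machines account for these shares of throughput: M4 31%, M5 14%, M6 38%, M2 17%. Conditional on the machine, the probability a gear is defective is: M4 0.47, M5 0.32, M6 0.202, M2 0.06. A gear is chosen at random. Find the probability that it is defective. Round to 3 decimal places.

By Bayes' rule, posterior ∝ prior × likelihood:
  M4: 0.31 × 0.47 = 0.1457
  M5: 0.14 × 0.32 = 0.0448
  M6: 0.38 × 0.202 = 0.07676
  M2: 0.17 × 0.06 = 0.0102
P(defective) = 0.1457 + 0.0448 + 0.07676 + 0.0102 = 0.27746 → 0.277.

0.277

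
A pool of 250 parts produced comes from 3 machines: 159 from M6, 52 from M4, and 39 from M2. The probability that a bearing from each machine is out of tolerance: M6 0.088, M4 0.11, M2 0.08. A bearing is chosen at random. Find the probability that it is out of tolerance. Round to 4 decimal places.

Prior × likelihood for each hypothesis:
  M6: 0.636 × 0.088 = 0.055968
  M4: 0.208 × 0.11 = 0.02288
  M2: 0.156 × 0.08 = 0.01248
P(oversize) = 0.055968 + 0.02288 + 0.01248 = 0.091328 → 0.0913.

0.0913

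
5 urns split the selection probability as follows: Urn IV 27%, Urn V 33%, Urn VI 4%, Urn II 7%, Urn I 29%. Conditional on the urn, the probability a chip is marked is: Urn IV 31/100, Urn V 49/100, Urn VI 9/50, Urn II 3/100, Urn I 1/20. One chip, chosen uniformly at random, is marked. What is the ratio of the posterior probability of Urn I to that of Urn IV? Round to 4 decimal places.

Prior × likelihood for each hypothesis:
  Urn IV: 0.27 × 0.31 = 0.0837
  Urn V: 0.33 × 0.49 = 0.1617
  Urn VI: 0.04 × 0.18 = 0.0072
  Urn II: 0.07 × 0.03 = 0.0021
  Urn I: 0.29 × 0.05 = 0.0145
Sum = 0.2692.
The ratio is 0.0145 / 0.0837 (the normalizer cancels) = 0.1732.

0.1732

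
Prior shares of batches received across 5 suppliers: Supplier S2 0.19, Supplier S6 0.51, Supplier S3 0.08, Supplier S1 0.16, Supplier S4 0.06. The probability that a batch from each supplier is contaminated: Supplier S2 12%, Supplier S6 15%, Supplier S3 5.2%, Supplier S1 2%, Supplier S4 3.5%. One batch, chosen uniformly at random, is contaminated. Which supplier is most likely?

Prior × likelihood for each hypothesis:
  Supplier S2: 0.19 × 0.12 = 0.0228
  Supplier S6: 0.51 × 0.15 = 0.0765
  Supplier S3: 0.08 × 0.052 = 0.00416
  Supplier S1: 0.16 × 0.02 = 0.0032
  Supplier S4: 0.06 × 0.035 = 0.0021
Sum = 0.10876.
Largest term belongs to Supplier S6, so Supplier S6 is most probable.

Supplier S6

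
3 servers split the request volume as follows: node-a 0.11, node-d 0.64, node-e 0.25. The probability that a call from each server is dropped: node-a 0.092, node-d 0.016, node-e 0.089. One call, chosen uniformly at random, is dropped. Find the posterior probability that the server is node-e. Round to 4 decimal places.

Unnormalized posteriors (prior × likelihood):
  node-a: 0.11 × 0.092 = 0.01012
  node-d: 0.64 × 0.016 = 0.01024
  node-e: 0.25 × 0.089 = 0.02225
Sum = 0.04261.
P(node-e | evidence) = 0.02225 / 0.04261 ≈ 0.5222.

0.5222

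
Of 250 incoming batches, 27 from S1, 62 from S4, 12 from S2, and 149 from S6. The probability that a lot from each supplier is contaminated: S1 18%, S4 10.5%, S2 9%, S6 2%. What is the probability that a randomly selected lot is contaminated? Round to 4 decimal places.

0.0617

By Bayes' rule, posterior ∝ prior × likelihood:
  S1: 0.108 × 0.18 = 0.01944
  S4: 0.248 × 0.105 = 0.02604
  S2: 0.048 × 0.09 = 0.00432
  S6: 0.596 × 0.02 = 0.01192
P(contaminated) = 0.01944 + 0.02604 + 0.00432 + 0.01192 = 0.06172 → 0.0617.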